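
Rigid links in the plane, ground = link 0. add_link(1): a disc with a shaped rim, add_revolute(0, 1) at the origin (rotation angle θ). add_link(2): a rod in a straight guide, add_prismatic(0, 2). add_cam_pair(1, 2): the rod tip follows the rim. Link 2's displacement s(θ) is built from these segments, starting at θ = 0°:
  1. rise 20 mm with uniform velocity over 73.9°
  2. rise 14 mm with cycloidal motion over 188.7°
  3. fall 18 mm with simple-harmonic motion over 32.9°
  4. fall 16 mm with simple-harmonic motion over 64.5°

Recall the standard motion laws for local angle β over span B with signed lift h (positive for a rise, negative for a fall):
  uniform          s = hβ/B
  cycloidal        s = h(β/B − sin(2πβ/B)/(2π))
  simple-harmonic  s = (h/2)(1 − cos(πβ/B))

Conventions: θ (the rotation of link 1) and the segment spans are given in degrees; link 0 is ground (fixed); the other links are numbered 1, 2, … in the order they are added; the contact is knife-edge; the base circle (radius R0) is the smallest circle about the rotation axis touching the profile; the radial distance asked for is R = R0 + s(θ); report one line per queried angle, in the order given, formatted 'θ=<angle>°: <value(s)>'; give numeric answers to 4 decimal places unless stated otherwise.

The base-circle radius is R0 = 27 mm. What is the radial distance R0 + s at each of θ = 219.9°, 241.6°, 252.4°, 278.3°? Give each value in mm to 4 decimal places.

segment 1 (0° to 73.9°, uniform, h = 20) is passed completely: s = 0.0000 + (20) = 20.0000
θ = 219.9° falls in segment 2 (73.9° to 262.6°, cycloidal, h = 14): β = 219.9 − 73.9 = 146°, B = 188.7°; Δs = 14·(0.7737 − sin(2π·0.7737)/(2π)) = 13.0355; s = 20.0000 + 13.0355 = 33.0355
θ = 241.6° falls in segment 2 (73.9° to 262.6°, cycloidal, h = 14): β = 241.6 − 73.9 = 167.7°, B = 188.7°; Δs = 14·(0.8887 − sin(2π·0.8887)/(2π)) = 13.8761; s = 20.0000 + 13.8761 = 33.8761
θ = 252.4° falls in segment 2 (73.9° to 262.6°, cycloidal, h = 14): β = 252.4 − 73.9 = 178.5°, B = 188.7°; Δs = 14·(0.9459 − sin(2π·0.9459)/(2π)) = 13.9855; s = 20.0000 + 13.9855 = 33.9855
segment 2 (73.9° to 262.6°, cycloidal, h = 14) is passed completely: s = 20.0000 + (14) = 34.0000
θ = 278.3° falls in segment 3 (262.6° to 295.5°, simple-harmonic, h = -18): β = 278.3 − 262.6 = 15.7°, B = 32.9°; Δs = -18/2·(1 − cos(π·0.4772)) = -8.3560; s = 34.0000 − 8.3560 = 25.6440
θ=219.9°: R = R0 + s = 27 + 33.0355 = 60.0355
θ=241.6°: R = R0 + s = 27 + 33.8761 = 60.8761
θ=252.4°: R = R0 + s = 27 + 33.9855 = 60.9855
θ=278.3°: R = R0 + s = 27 + 25.6440 = 52.6440

θ=219.9°: 60.0355
θ=241.6°: 60.8761
θ=252.4°: 60.9855
θ=278.3°: 52.6440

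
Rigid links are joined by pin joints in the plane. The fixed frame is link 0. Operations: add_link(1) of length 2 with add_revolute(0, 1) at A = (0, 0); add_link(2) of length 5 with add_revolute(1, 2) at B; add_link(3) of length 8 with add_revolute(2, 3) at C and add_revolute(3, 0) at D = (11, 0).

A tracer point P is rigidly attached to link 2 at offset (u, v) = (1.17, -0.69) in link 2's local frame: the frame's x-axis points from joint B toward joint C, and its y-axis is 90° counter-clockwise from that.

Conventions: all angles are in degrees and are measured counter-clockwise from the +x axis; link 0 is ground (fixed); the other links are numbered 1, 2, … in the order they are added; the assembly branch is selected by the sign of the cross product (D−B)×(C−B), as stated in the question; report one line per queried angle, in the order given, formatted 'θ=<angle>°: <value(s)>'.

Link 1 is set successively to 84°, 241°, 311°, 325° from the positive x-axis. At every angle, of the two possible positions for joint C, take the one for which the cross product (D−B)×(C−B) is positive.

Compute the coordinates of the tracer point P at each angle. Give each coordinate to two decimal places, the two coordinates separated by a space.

A=(0,0), D=(11.00,0)
θ=84°: B = A + 2.00·(cos84°, sin84°) = (0.2091, 1.9890)
θ=84°: |BD| = 10.9727
θ=84°: circle(B,5.00) ∩ circle(D,8.00): a=3.7092, h=3.3529
θ=84°:   candidates: C₊=(4.4646,4.6140) cross=36.790; C₋=(3.2491,-1.9806) cross=-36.790
θ=84°:   branch + wants cross > 0 → take C=(4.4646,4.6140) (cross=36.790)
θ=84°: ex = (C−B)/|BC| = (0.8511,0.5250); ey = (-0.5250,0.8511)
θ=84°: P = B + 1.17·ex + -0.69·ey = (1.5671,2.0160)
θ=241°: B = A + 2.00·(cos241°, sin241°) = (-0.9696, -1.7492)
θ=241°: |BD| = 12.0968
θ=241°: circle(B,5.00) ∩ circle(D,8.00): a=4.4364, h=2.3062
θ=241°:   candidates: C₊=(3.0866,1.1742) cross=27.898; C₋=(3.7536,-3.3897) cross=-27.898
θ=241°:   branch + wants cross > 0 → take C=(3.0866,1.1742) (cross=27.898)
θ=241°: ex = (C−B)/|BC| = (0.8113,0.5847); ey = (-0.5847,0.8113)
θ=241°: P = B + 1.17·ex + -0.69·ey = (0.3830,-1.6249)
θ=311°: B = A + 2.00·(cos311°, sin311°) = (1.3121, -1.5094)
θ=311°: |BD| = 9.8048
θ=311°: circle(B,5.00) ∩ circle(D,8.00): a=2.9136, h=4.0634
θ=311°:   candidates: C₊=(3.5654,2.9541) cross=39.841; C₋=(4.8165,-5.0758) cross=-39.841
θ=311°:   branch + wants cross > 0 → take C=(3.5654,2.9541) (cross=39.841)
θ=311°: ex = (C−B)/|BC| = (0.4507,0.8927); ey = (-0.8927,0.4507)
θ=311°: P = B + 1.17·ex + -0.69·ey = (2.4553,-0.7759)
θ=325°: B = A + 2.00·(cos325°, sin325°) = (1.6383, -1.1472)
θ=325°: |BD| = 9.4317
θ=325°: circle(B,5.00) ∩ circle(D,8.00): a=2.6484, h=4.2410
θ=325°:   candidates: C₊=(3.7512,3.3845) cross=40.000; C₋=(4.7828,-5.0346) cross=-40.000
θ=325°:   branch + wants cross > 0 → take C=(3.7512,3.3845) (cross=40.000)
θ=325°: ex = (C−B)/|BC| = (0.4226,0.9063); ey = (-0.9063,0.4226)
θ=325°: P = B + 1.17·ex + -0.69·ey = (2.7581,-0.3783)

θ=84°: 1.57 2.02
θ=241°: 0.38 -1.62
θ=311°: 2.46 -0.78
θ=325°: 2.76 -0.38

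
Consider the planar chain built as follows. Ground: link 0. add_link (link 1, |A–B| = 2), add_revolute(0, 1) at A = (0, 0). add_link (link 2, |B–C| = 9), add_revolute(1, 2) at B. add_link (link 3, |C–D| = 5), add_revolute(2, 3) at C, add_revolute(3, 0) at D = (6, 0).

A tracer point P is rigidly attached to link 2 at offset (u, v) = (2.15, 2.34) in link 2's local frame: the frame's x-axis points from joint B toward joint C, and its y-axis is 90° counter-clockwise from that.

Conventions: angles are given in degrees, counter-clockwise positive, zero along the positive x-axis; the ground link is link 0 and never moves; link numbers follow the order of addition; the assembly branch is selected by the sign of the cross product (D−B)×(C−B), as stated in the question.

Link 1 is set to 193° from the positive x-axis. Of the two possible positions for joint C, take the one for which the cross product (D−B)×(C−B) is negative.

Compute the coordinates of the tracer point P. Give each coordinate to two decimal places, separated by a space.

A=(0,0), D=(6.00,0)
B = A + 2.00·(cos193°, sin193°) = (-1.9487, -0.4499)
|BD| = 7.9615
circle(B,9.00) ∩ circle(D,5.00): a=7.4977, h=4.9784
  candidates: C₊=(5.2556,4.9443) cross=39.636; C₋=(5.8183,-4.9967) cross=-39.636
  branch - wants cross < 0 → take C=(5.8183,-4.9967) (cross=-39.636)
ex = (C−B)/|BC| = (0.8630,-0.5052); ey = (0.5052,0.8630)
P = B + 2.15·ex + 2.34·ey = (1.0889,0.4833)

1.09 0.48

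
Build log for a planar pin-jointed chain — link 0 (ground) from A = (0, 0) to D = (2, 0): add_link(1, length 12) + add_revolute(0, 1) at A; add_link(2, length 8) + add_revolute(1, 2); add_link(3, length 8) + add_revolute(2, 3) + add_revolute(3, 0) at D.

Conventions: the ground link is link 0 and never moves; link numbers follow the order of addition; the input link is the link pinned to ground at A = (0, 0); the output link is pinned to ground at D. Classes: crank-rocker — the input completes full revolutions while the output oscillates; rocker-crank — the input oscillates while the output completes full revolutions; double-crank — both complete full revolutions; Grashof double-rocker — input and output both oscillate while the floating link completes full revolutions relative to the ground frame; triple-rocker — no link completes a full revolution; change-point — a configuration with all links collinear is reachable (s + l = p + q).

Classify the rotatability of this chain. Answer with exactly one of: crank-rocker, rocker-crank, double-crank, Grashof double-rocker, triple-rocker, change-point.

lengths: ground=2, input=12, coupler=8, output=8
sorted: s=2 (shortest), l=12 (longest), p+q=16
s + l = 14 vs p + q = 16
s + l < p + q (Grashof) with shortest = ground link → double-crank

double-crank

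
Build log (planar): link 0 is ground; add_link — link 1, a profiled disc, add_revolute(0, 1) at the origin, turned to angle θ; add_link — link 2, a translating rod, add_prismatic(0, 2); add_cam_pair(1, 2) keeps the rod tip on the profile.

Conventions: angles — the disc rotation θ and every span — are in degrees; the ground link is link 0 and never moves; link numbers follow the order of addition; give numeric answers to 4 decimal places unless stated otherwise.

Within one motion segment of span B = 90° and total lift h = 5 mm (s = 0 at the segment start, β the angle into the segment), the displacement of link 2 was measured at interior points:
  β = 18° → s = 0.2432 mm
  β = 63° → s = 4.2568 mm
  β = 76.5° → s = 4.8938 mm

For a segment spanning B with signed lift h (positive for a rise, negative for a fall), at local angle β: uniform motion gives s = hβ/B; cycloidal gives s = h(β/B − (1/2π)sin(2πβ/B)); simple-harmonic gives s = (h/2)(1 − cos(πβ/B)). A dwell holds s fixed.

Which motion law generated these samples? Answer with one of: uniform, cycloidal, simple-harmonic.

candidates at β/B = r: uniform s = h·r (linear in β); cycloidal s = h·(r − sin(2πr)/(2π)); simple-harmonic s = (h/2)(1 − cos(πr))
β=18°: printed 0.2432 | uniform 1.0000, cycloidal 0.2432, simple-harmonic 0.4775
β=63°: printed 4.2568 | uniform 3.5000, cycloidal 4.2568, simple-harmonic 3.9695
β=76.5°: printed 4.8938 | uniform 4.2500, cycloidal 4.8938, simple-harmonic 4.7275
only one law matches every sample → cycloidal

cycloidal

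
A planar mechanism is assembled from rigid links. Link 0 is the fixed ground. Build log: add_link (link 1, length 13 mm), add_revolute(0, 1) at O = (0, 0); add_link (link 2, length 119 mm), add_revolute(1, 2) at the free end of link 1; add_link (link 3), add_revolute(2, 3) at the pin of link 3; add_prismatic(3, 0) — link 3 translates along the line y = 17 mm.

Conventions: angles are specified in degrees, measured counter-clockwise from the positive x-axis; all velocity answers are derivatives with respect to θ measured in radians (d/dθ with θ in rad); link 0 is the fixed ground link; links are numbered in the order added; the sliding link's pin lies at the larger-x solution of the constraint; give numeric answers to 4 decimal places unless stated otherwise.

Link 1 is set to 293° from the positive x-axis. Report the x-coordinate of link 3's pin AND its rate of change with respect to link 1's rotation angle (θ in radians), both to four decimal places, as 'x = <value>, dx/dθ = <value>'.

geometry: r = 13 mm, L = 119 mm, e = 17 mm
crank pin P = (r cos θ, r sin θ) = (5.079505, -11.966563)
h = r sin θ − e = -11.966563 − 17 = -28.966563
x = r cos θ + √(L² − h²) = 5.079505 + 115.420701 = 120.500206
dx/dθ = −r sin θ − h·r cos θ/√(L² − h²) (θ in radians; h = -28.966563) = 13.241341

x = 120.5002, dx/dθ = 13.2413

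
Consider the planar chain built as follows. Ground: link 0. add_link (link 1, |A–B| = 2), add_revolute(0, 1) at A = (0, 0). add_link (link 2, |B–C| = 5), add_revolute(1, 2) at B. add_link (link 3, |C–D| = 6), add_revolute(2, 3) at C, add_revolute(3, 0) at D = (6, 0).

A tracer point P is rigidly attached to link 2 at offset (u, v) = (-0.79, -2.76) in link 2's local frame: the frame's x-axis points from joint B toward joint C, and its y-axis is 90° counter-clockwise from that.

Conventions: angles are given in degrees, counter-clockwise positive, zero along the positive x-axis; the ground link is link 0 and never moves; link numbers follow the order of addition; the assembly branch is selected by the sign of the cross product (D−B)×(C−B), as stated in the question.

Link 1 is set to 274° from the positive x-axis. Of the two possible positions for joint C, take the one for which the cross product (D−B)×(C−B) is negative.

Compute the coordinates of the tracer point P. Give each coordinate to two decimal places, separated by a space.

A=(0,0), D=(6.00,0)
B = A + 2.00·(cos274°, sin274°) = (0.1395, -1.9951)
|BD| = 6.1908
circle(B,5.00) ∩ circle(D,6.00): a=2.2070, h=4.4866
  candidates: C₊=(0.7828,2.9633) cross=27.775; C₋=(3.6746,-5.5311) cross=-27.775
  branch - wants cross < 0 → take C=(3.6746,-5.5311) (cross=-27.775)
ex = (C−B)/|BC| = (0.7070,-0.7072); ey = (0.7072,0.7070)
P = B + -0.79·ex + -2.76·ey = (-2.3709,-3.3878)

-2.37 -3.39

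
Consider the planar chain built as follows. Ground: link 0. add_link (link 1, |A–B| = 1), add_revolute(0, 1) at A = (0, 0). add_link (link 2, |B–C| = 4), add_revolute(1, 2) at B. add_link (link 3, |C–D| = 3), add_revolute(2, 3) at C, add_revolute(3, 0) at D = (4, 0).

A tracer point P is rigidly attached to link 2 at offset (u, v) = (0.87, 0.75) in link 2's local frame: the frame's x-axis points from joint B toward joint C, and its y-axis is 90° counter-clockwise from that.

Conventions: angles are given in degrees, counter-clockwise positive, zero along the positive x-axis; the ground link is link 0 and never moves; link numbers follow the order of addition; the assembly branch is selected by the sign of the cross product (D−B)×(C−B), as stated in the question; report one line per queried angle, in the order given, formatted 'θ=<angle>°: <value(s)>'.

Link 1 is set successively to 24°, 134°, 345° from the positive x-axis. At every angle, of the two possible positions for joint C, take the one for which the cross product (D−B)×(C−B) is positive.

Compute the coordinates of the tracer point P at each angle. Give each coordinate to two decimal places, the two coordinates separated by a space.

A=(0,0), D=(4.00,0)
θ=24°: B = A + 1.00·(cos24°, sin24°) = (0.9135, 0.4067)
θ=24°: |BD| = 3.1131
θ=24°: circle(B,4.00) ∩ circle(D,3.00): a=2.6808, h=2.9687
θ=24°:   candidates: C₊=(3.9593,2.9997) cross=9.242; C₋=(3.1835,-2.8868) cross=-9.242
θ=24°:   branch + wants cross > 0 → take C=(3.9593,2.9997) (cross=9.242)
θ=24°: ex = (C−B)/|BC| = (0.7614,0.6482); ey = (-0.6482,0.7614)
θ=24°: P = B + 0.87·ex + 0.75·ey = (1.0898,1.5418)
θ=134°: B = A + 1.00·(cos134°, sin134°) = (-0.6947, 0.7193)
θ=134°: |BD| = 4.7494
θ=134°: circle(B,4.00) ∩ circle(D,3.00): a=3.1117, h=2.5135
θ=134°:   candidates: C₊=(2.7618,2.7325) cross=11.938; C₋=(2.0004,-2.2364) cross=-11.938
θ=134°:   branch + wants cross > 0 → take C=(2.7618,2.7325) (cross=11.938)
θ=134°: ex = (C−B)/|BC| = (0.8641,0.5033); ey = (-0.5033,0.8641)
θ=134°: P = B + 0.87·ex + 0.75·ey = (-0.3204,1.8053)
θ=345°: B = A + 1.00·(cos345°, sin345°) = (0.9659, -0.2588)
θ=345°: |BD| = 3.0451
θ=345°: circle(B,4.00) ∩ circle(D,3.00): a=2.6719, h=2.9767
θ=345°:   candidates: C₊=(3.3752,2.9342) cross=9.064; C₋=(3.8812,-2.9976) cross=-9.064
θ=345°:   branch + wants cross > 0 → take C=(3.3752,2.9342) (cross=9.064)
θ=345°: ex = (C−B)/|BC| = (0.6023,0.7983); ey = (-0.7983,0.6023)
θ=345°: P = B + 0.87·ex + 0.75·ey = (0.8912,0.8874)

θ=24°: 1.09 1.54
θ=134°: -0.32 1.81
θ=345°: 0.89 0.89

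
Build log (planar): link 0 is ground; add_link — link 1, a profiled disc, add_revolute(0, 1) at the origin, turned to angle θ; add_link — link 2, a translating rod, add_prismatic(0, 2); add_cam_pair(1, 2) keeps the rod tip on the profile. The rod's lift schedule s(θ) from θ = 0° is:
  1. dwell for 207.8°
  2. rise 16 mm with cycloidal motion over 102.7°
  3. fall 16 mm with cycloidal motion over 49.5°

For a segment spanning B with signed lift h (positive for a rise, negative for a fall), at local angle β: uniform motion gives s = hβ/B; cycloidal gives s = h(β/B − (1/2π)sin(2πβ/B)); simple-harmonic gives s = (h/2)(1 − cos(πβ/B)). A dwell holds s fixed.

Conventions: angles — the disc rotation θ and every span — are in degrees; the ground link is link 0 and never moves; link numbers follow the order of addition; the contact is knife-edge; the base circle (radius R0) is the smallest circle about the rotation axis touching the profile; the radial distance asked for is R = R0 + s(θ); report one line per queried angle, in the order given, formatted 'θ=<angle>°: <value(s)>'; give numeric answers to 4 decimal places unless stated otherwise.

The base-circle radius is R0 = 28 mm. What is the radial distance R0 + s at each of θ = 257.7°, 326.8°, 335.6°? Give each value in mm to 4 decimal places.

seg 1 [0°–207.8°] dwell: s stays 0.0000
seg 2 [207.8°–310.5°] cycloidal, h=16: θ=257.7° here. β=49.9, B=102.7. 16·(0.4859 − sin(2π·0.4859)/(2π)) = 7.5485 → s = 7.5485
seg 2 [207.8°–310.5°] cycloidal, h=16: full span → s += 16 → s = 16.0000
seg 3 [310.5°–360°] cycloidal, h=-16: θ=326.8° here. β=16.3, B=49.5. -16·(0.3293 − sin(2π·0.3293)/(2π)) = -3.0318 → s = 12.9682
seg 3 [310.5°–360°] cycloidal, h=-16: θ=335.6° here. β=25.1, B=49.5. -16·(0.5071 − sin(2π·0.5071)/(2π)) = -8.2262 → s = 7.7738
θ=257.7°: R = R0 + s = 28 + 7.5485 = 35.5485
θ=326.8°: R = R0 + s = 28 + 12.9682 = 40.9682
θ=335.6°: R = R0 + s = 28 + 7.7738 = 35.7738

θ=257.7°: 35.5485
θ=326.8°: 40.9682
θ=335.6°: 35.7738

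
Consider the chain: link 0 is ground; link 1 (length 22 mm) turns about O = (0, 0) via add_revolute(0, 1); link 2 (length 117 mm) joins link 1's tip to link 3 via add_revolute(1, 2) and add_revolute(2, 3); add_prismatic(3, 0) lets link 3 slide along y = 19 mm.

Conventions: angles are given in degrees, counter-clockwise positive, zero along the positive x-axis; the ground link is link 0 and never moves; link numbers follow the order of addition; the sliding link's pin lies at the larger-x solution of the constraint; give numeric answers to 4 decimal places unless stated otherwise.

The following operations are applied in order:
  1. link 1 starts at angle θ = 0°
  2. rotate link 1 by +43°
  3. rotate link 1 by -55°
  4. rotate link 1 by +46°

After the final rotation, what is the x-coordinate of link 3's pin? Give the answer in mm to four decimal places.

geometry: r = 22 mm, L = 117 mm, e = 19 mm; θ starts at 0°
rotate link 1 by +43°: θ ← 0° +43° = 43°
rotate link 1 by -55°: θ ← 43° -55° = -12°
rotate link 1 by +46°: θ ← -12° +46° = 34°
crank pin P = (r cos θ, r sin θ) = (18.238827, 12.302244)
h = r sin θ − e = 12.302244 − 19 = -6.697756
x = r cos θ + √(L² − h²) = 18.238827 + 116.808134 = 135.046960

135.0470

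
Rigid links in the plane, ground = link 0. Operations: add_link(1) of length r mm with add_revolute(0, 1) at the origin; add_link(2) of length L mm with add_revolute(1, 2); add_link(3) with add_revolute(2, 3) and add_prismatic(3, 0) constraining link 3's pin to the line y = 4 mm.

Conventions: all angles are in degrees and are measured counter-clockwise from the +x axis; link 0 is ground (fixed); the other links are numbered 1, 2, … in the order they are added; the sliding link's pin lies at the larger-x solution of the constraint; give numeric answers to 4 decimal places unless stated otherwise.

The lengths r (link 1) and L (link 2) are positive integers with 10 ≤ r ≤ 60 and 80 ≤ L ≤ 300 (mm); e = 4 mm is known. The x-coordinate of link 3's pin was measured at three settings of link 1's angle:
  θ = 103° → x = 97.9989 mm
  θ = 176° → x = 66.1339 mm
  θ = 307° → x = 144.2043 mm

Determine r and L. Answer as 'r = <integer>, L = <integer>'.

constraint per measurement: (x − r cos θ)² + (r sin θ − e)² = L²
subtracting the θ₁ and θ₂ equations cancels the r² and L² terms:
r = (x₁² − x₂²) / (2[(x₁cos θ₁ + e sin θ₁) − (x₂cos θ₂ + e sin θ₂)]) = 55.0000 → r = 55
L² = (x₁ − r cos θ₁)² + (r sin θ₁ − e)² = 14641.0067 → L = 121.0000 → L = 121
check at θ₃=307°: x = 144.2043 (printed 144.2043) ✓

r = 55, L = 121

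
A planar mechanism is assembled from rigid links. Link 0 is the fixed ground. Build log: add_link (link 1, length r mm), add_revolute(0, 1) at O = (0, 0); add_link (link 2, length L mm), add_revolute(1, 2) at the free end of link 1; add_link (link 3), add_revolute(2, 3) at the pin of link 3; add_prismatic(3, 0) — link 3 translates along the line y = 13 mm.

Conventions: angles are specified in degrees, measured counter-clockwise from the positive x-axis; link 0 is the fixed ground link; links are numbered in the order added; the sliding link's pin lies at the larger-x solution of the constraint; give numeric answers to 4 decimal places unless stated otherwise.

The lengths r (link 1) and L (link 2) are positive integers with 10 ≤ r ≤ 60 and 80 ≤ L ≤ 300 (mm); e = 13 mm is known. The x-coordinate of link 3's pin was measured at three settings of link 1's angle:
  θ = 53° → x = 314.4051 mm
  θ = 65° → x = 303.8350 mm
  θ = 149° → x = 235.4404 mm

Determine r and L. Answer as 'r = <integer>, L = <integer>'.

constraint per measurement: (x − r cos θ)² + (r sin θ − e)² = L²
subtracting the θ₁ and θ₂ equations cancels the r² and L² terms:
r = (x₁² − x₂²) / (2[(x₁cos θ₁ + e sin θ₁) − (x₂cos θ₂ + e sin θ₂)]) = 55.0001 → r = 55
L² = (x₁ − r cos θ₁)² + (r sin θ₁ − e)² = 80089.0097 → L = 283.0000 → L = 283
check at θ₃=149°: x = 235.4404 (printed 235.4404) ✓

r = 55, L = 283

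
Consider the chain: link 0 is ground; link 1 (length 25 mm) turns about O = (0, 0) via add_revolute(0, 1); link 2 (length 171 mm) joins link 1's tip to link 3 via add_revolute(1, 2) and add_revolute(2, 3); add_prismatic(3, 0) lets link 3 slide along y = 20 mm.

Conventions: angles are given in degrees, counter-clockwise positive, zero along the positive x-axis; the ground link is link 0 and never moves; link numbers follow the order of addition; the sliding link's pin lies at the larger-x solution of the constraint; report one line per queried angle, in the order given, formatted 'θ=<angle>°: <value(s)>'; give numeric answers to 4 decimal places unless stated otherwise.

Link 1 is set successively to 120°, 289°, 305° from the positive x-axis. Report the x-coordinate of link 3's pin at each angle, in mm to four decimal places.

geometry: r = 25 mm, L = 171 mm, e = 20 mm
θ=120°: crank pin P = (r cos θ, r sin θ) = (-12.500000, 21.650635)
θ=120°: h = r sin θ − e = 21.650635 − 20 = 1.650635
θ=120°: x = r cos θ + √(L² − h²) = -12.500000 + 170.992033 = 158.492033
θ=289°: crank pin P = (r cos θ, r sin θ) = (8.139204, -23.637964)
θ=289°: h = r sin θ − e = -23.637964 − 20 = -43.637964
θ=289°: x = r cos θ + √(L² − h²) = 8.139204 + 165.338223 = 173.477427
θ=305°: crank pin P = (r cos θ, r sin θ) = (14.339411, -20.478801)
θ=305°: h = r sin θ − e = -20.478801 − 20 = -40.478801
θ=305°: x = r cos θ + √(L² − h²) = 14.339411 + 166.139901 = 180.479312

θ=120°: 158.4920
θ=289°: 173.4774
θ=305°: 180.4793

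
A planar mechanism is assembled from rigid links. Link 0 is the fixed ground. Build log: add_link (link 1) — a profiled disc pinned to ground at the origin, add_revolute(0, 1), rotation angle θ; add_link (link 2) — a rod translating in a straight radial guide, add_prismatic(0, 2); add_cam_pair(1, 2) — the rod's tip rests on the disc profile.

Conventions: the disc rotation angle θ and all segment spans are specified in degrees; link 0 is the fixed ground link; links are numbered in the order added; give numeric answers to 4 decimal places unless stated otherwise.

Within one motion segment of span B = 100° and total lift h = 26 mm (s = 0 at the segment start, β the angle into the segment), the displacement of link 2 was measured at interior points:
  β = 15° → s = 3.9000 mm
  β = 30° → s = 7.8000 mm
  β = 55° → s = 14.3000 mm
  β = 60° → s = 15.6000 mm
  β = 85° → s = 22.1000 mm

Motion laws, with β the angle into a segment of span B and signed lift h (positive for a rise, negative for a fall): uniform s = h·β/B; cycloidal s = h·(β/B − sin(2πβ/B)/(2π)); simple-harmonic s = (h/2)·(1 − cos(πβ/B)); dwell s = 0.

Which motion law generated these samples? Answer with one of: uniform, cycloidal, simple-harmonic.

candidates at β/B = r: uniform s = h·r (linear in β); cycloidal s = h·(r − sin(2πr)/(2π)); simple-harmonic s = (h/2)(1 − cos(πr))
β=15°: printed 3.9000 | uniform 3.9000, cycloidal 0.5523, simple-harmonic 1.4169
β=30°: printed 7.8000 | uniform 7.8000, cycloidal 3.8645, simple-harmonic 5.3588
β=55°: printed 14.3000 | uniform 14.3000, cycloidal 15.5787, simple-harmonic 15.0336
β=60°: printed 15.6000 | uniform 15.6000, cycloidal 18.0323, simple-harmonic 17.0172
β=85°: printed 22.1000 | uniform 22.1000, cycloidal 25.4477, simple-harmonic 24.5831
only one law matches every sample → uniform

uniform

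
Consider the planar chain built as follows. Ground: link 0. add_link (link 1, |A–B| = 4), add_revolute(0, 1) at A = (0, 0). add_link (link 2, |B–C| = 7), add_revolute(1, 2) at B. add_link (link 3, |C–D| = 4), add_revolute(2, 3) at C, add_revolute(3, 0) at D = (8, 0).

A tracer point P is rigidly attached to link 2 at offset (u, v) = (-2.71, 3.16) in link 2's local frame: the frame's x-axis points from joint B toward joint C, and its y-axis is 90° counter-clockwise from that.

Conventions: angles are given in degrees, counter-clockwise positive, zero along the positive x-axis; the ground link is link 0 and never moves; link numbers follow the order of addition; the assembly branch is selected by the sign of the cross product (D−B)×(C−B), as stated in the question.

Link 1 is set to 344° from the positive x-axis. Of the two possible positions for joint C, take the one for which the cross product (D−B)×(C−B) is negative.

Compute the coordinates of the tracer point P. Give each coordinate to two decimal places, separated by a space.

A=(0,0), D=(8.00,0)
B = A + 4.00·(cos344°, sin344°) = (3.8450, -1.1025)
|BD| = 4.2987
circle(B,7.00) ∩ circle(D,4.00): a=5.9877, h=3.6259
  candidates: C₊=(8.7025,3.9378) cross=15.587; C₋=(10.5624,-3.0715) cross=-15.587
  branch - wants cross < 0 → take C=(10.5624,-3.0715) (cross=-15.587)
ex = (C−B)/|BC| = (0.9596,-0.2813); ey = (0.2813,0.9596)
P = B + -2.71·ex + 3.16·ey = (2.1333,2.6921)

2.13 2.69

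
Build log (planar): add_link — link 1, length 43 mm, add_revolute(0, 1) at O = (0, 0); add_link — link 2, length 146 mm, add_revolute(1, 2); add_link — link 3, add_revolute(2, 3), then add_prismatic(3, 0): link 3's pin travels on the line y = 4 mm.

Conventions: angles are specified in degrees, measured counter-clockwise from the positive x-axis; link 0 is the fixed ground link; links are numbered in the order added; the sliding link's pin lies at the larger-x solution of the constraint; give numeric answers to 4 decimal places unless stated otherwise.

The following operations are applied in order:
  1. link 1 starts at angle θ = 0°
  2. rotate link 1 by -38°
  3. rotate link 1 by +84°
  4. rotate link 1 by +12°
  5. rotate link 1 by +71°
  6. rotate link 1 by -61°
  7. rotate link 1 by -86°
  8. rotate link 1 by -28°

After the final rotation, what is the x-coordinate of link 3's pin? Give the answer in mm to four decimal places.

geometry: r = 43 mm, L = 146 mm, e = 4 mm; θ starts at 0°
rotate link 1 by -38°: θ ← 0° -38° = -38°
rotate link 1 by +84°: θ ← -38° +84° = 46°
rotate link 1 by +12°: θ ← 46° +12° = 58°
rotate link 1 by +71°: θ ← 58° +71° = 129°
rotate link 1 by -61°: θ ← 129° -61° = 68°
rotate link 1 by -86°: θ ← 68° -86° = -18°
rotate link 1 by -28°: θ ← -18° -28° = -46°
crank pin P = (r cos θ, r sin θ) = (29.870310, -30.931611)
h = r sin θ − e = -30.931611 − 4 = -34.931611
x = r cos θ + √(L² − h²) = 29.870310 + 141.759594 = 171.629904

171.6299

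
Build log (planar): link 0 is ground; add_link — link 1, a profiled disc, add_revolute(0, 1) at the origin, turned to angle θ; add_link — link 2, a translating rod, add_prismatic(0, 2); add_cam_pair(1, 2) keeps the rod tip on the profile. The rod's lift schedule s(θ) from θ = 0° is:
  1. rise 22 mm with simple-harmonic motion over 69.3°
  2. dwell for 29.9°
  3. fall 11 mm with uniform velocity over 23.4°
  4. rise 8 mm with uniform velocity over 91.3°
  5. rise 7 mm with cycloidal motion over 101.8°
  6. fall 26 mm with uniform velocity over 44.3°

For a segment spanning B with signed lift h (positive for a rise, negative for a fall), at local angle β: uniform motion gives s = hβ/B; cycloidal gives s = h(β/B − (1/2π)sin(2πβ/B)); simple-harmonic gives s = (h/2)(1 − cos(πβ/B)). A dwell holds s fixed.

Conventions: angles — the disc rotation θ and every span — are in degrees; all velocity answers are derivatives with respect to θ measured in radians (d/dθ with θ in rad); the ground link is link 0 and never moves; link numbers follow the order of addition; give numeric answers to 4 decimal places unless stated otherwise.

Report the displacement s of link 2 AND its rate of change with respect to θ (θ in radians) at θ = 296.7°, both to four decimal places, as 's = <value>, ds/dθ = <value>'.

seg 1 [0°–69.3°] simple-harmonic, h=22: full span → s += 22 → s = 22.0000
seg 2 [69.3°–99.2°] dwell: s stays 22.0000
seg 3 [99.2°–122.6°] uniform, h=-11: full span → s += -11 → s = 11.0000
seg 4 [122.6°–213.9°] uniform, h=8: full span → s += 8 → s = 19.0000
seg 5 [213.9°–315.7°] cycloidal, h=7: θ=296.7° here. β=82.8, B=101.8. 7·(0.8134 − sin(2π·0.8134)/(2π)) = 6.7205 → s = 25.7205
velocity in seg [213.9°–315.7°] (cycloidal), θ in radians: β = 82.8° = 1.4451 rad, B = 101.8° = 1.7767 rad; ds/dθ = (h/B)(1 − cos(2πβ/B)) = (7/1.7767)(1 − cos(2π·0.8134)) = 2.412461 mm/rad

s = 25.7205, ds/dθ = 2.4125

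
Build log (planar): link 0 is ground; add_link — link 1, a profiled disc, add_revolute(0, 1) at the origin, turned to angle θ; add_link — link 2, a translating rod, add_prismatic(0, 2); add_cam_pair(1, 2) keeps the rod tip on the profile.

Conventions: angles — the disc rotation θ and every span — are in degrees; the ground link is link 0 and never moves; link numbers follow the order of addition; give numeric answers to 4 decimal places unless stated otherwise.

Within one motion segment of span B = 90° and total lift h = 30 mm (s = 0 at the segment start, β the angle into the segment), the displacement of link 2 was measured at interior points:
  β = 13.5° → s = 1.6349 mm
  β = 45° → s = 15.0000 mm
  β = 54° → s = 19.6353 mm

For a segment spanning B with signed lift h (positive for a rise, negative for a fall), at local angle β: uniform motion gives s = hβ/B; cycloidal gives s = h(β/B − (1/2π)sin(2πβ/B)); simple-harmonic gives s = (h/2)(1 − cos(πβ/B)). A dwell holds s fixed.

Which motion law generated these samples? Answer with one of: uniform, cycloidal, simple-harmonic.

candidates at β/B = r: uniform s = h·r (linear in β); cycloidal s = h·(r − sin(2πr)/(2π)); simple-harmonic s = (h/2)(1 − cos(πr))
β=13.5°: printed 1.6349 | uniform 4.5000, cycloidal 0.6372, simple-harmonic 1.6349
β=45°: printed 15.0000 | uniform 15.0000, cycloidal 15.0000, simple-harmonic 15.0000
β=54°: printed 19.6353 | uniform 18.0000, cycloidal 20.8065, simple-harmonic 19.6353
only one law matches every sample → simple-harmonic

simple-harmonic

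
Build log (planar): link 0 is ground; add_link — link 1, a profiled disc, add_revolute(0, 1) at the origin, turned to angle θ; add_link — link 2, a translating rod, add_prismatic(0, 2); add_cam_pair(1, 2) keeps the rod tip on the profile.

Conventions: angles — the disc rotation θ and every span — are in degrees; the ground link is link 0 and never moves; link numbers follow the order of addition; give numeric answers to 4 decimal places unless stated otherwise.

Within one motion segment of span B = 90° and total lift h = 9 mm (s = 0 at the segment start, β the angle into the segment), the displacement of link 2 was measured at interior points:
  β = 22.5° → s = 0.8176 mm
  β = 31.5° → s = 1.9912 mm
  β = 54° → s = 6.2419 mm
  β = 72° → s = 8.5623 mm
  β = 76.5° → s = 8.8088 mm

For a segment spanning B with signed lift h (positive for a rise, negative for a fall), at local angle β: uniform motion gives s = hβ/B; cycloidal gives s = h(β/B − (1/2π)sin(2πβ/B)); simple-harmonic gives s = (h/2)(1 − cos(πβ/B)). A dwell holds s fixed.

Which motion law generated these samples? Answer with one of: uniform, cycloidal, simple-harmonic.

candidates at β/B = r: uniform s = h·r (linear in β); cycloidal s = h·(r − sin(2πr)/(2π)); simple-harmonic s = (h/2)(1 − cos(πr))
β=22.5°: printed 0.8176 | uniform 2.2500, cycloidal 0.8176, simple-harmonic 1.3180
β=31.5°: printed 1.9912 | uniform 3.1500, cycloidal 1.9912, simple-harmonic 2.4570
β=54°: printed 6.2419 | uniform 5.4000, cycloidal 6.2419, simple-harmonic 5.8906
β=72°: printed 8.5623 | uniform 7.2000, cycloidal 8.5623, simple-harmonic 8.1406
β=76.5°: printed 8.8088 | uniform 7.6500, cycloidal 8.8088, simple-harmonic 8.5095
only one law matches every sample → cycloidal

cycloidal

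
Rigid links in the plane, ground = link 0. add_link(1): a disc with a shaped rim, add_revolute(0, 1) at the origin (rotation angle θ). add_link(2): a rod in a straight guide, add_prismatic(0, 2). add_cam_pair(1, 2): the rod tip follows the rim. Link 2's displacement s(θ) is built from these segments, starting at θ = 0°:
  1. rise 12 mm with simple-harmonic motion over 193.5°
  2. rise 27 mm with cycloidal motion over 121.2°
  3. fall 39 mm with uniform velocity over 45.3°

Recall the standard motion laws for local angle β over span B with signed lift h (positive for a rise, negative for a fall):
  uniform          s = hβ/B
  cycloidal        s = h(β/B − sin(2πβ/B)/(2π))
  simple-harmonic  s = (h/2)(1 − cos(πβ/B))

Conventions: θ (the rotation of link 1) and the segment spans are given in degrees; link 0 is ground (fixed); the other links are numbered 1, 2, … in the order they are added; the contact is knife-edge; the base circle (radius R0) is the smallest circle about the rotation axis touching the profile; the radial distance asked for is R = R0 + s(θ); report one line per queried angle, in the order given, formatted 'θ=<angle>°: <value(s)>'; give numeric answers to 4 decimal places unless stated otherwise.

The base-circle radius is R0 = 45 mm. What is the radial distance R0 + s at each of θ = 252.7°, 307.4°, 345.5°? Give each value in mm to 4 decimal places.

segment 1 (0° to 193.5°, simple-harmonic, h = 12) is passed completely: s = 0.0000 + (12) = 12.0000
θ = 252.7° falls in segment 2 (193.5° to 314.7°, cycloidal, h = 27): β = 252.7 − 193.5 = 59.2°, B = 121.2°; Δs = 27·(0.4884 − sin(2π·0.4884)/(2π)) = 12.8765; s = 12.0000 + 12.8765 = 24.8765
θ = 307.4° falls in segment 2 (193.5° to 314.7°, cycloidal, h = 27): β = 307.4 − 193.5 = 113.9°, B = 121.2°; Δs = 27·(0.9398 − sin(2π·0.9398)/(2π)) = 26.9615; s = 12.0000 + 26.9615 = 38.9615
segment 2 (193.5° to 314.7°, cycloidal, h = 27) is passed completely: s = 12.0000 + (27) = 39.0000
θ = 345.5° falls in segment 3 (314.7° to 360°, uniform, h = -39): β = 345.5 − 314.7 = 30.8°, B = 45.3°; Δs = -39·30.8/45.3 = -26.5166; s = 39.0000 − 26.5166 = 12.4834
θ=252.7°: R = R0 + s = 45 + 24.8765 = 69.8765
θ=307.4°: R = R0 + s = 45 + 38.9615 = 83.9615
θ=345.5°: R = R0 + s = 45 + 12.4834 = 57.4834

θ=252.7°: 69.8765
θ=307.4°: 83.9615
θ=345.5°: 57.4834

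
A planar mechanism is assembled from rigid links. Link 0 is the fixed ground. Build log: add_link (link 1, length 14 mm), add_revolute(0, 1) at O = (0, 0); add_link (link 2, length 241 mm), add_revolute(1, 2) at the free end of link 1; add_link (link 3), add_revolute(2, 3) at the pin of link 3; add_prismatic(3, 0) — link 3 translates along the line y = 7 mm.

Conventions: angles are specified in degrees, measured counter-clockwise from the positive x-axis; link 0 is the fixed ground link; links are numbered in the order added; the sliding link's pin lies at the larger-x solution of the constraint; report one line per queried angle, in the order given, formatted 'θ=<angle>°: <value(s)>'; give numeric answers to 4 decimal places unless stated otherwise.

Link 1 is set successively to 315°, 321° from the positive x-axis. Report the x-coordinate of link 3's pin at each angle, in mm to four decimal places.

geometry: r = 14 mm, L = 241 mm, e = 7 mm
θ=315°: crank pin P = (r cos θ, r sin θ) = (9.899495, -9.899495)
θ=315°: h = r sin θ − e = -9.899495 − 7 = -16.899495
θ=315°: x = r cos θ + √(L² − h²) = 9.899495 + 240.406753 = 250.306248
θ=321°: crank pin P = (r cos θ, r sin θ) = (10.880043, -8.810485)
θ=321°: h = r sin θ − e = -8.810485 − 7 = -15.810485
θ=321°: x = r cos θ + √(L² − h²) = 10.880043 + 240.480828 = 251.360871

θ=315°: 250.3062
θ=321°: 251.3609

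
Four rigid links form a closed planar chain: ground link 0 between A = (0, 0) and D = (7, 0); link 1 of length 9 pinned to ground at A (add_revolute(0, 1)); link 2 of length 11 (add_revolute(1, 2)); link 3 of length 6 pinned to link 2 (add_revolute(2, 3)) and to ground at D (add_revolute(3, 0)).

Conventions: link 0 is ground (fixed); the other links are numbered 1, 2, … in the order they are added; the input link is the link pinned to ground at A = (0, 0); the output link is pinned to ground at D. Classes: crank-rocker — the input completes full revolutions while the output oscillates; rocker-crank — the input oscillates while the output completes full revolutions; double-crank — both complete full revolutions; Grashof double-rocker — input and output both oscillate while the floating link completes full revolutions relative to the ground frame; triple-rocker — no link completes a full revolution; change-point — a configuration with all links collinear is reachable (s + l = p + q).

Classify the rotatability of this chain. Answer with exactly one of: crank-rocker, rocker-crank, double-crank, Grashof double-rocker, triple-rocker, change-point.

lengths: ground=7, input=9, coupler=11, output=6
sorted: s=6 (shortest), l=11 (longest), p+q=16
s + l = 17 vs p + q = 16
s + l > p + q → non-Grashof → no link fully rotates → triple-rocker

triple-rocker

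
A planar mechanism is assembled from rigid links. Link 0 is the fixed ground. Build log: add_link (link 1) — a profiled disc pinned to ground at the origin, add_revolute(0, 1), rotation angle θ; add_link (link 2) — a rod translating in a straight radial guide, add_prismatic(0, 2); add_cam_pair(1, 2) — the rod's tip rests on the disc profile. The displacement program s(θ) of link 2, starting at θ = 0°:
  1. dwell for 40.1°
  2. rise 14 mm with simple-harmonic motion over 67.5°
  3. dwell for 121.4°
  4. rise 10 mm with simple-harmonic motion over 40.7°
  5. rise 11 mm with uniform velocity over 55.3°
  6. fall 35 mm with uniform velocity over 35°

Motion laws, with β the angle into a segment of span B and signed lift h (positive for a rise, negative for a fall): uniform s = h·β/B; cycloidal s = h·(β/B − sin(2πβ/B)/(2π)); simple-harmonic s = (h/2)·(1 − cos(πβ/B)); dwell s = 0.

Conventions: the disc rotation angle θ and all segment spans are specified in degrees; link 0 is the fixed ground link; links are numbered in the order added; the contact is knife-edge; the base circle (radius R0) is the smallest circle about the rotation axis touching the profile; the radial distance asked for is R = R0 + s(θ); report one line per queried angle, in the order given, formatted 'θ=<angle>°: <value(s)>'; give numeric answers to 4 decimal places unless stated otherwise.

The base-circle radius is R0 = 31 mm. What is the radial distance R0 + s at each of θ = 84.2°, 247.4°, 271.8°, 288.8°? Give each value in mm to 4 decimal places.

seg 1 [0°–40.1°] dwell: s stays 0.0000
seg 2 [40.1°–107.6°] simple-harmonic, h=14: θ=84.2° here. β=44.1, B=67.5. 14/2·(1 − cos(π·0.6533)) = 10.2431 → s = 10.2431
seg 2 [40.1°–107.6°] simple-harmonic, h=14: full span → s += 14 → s = 14.0000
seg 3 [107.6°–229°] dwell: s stays 14.0000
seg 4 [229°–269.7°] simple-harmonic, h=10: θ=247.4° here. β=18.4, B=40.7. 10/2·(1 − cos(π·0.4521)) = 4.2502 → s = 18.2502
seg 4 [229°–269.7°] simple-harmonic, h=10: full span → s += 10 → s = 24.0000
seg 5 [269.7°–325°] uniform, h=11: θ=271.8° here. β=2.1, B=55.3. 11·2.1/55.3 = 0.4177 → s = 24.4177
seg 5 [269.7°–325°] uniform, h=11: θ=288.8° here. β=19.1, B=55.3. 11·19.1/55.3 = 3.7993 → s = 27.7993
θ=84.2°: R = R0 + s = 31 + 10.2431 = 41.2431
θ=247.4°: R = R0 + s = 31 + 18.2502 = 49.2502
θ=271.8°: R = R0 + s = 31 + 24.4177 = 55.4177
θ=288.8°: R = R0 + s = 31 + 27.7993 = 58.7993

θ=84.2°: 41.2431
θ=247.4°: 49.2502
θ=271.8°: 55.4177
θ=288.8°: 58.7993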